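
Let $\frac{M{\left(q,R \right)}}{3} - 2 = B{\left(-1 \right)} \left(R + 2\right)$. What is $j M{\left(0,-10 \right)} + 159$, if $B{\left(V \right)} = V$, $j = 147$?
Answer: $4569$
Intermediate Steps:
$M{\left(q,R \right)} = - 3 R$ ($M{\left(q,R \right)} = 6 + 3 \left(- (R + 2)\right) = 6 + 3 \left(- (2 + R)\right) = 6 + 3 \left(-2 - R\right) = 6 - \left(6 + 3 R\right) = - 3 R$)
$j M{\left(0,-10 \right)} + 159 = 147 \left(\left(-3\right) \left(-10\right)\right) + 159 = 147 \cdot 30 + 159 = 4410 + 159 = 4569$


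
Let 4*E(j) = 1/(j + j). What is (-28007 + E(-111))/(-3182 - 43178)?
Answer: 24870217/41167680 ≈ 0.60412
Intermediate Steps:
E(j) = 1/(8*j) (E(j) = 1/(4*(j + j)) = 1/(4*((2*j))) = (1/(2*j))/4 = 1/(8*j))
(-28007 + E(-111))/(-3182 - 43178) = (-28007 + (1/8)/(-111))/(-3182 - 43178) = (-28007 + (1/8)*(-1/111))/(-46360) = (-28007 - 1/888)*(-1/46360) = -24870217/888*(-1/46360) = 24870217/41167680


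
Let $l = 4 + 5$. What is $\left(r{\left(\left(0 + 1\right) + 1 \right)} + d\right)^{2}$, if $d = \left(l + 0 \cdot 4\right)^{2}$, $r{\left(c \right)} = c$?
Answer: $6889$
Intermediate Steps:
$l = 9$
$d = 81$ ($d = \left(9 + 0 \cdot 4\right)^{2} = \left(9 + 0\right)^{2} = 9^{2} = 81$)
$\left(r{\left(\left(0 + 1\right) + 1 \right)} + d\right)^{2} = \left(\left(\left(0 + 1\right) + 1\right) + 81\right)^{2} = \left(\left(1 + 1\right) + 81\right)^{2} = \left(2 + 81\right)^{2} = 83^{2} = 6889$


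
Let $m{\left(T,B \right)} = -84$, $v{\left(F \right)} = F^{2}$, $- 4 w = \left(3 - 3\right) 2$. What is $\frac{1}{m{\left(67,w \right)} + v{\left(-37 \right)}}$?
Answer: $\frac{1}{1285} \approx 0.00077821$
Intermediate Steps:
$w = 0$ ($w = - \frac{\left(3 - 3\right) 2}{4} = - \frac{0 \cdot 2}{4} = \left(- \frac{1}{4}\right) 0 = 0$)
$\frac{1}{m{\left(67,w \right)} + v{\left(-37 \right)}} = \frac{1}{-84 + \left(-37\right)^{2}} = \frac{1}{-84 + 1369} = \frac{1}{1285}$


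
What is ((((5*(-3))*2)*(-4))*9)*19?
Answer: 20520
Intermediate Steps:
((((5*(-3))*2)*(-4))*9)*19 = ((-15*2*(-4))*9)*19 = (-30*(-4)*9)*19 = (120*9)*19 = 1080*19 = 20520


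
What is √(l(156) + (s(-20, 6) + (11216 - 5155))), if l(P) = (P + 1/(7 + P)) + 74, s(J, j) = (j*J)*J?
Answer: √230911342/163 ≈ 93.226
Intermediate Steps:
s(J, j) = j*J² (s(J, j) = (J*j)*J = j*J²)
l(P) = 74 + P + 1/(7 + P)
√(l(156) + (s(-20, 6) + (11216 - 5155))) = √((519 + 156² + 81*156)/(7 + 156) + (6*(-20)² + (11216 - 5155))) = √((519 + 24336 + 12636)/163 + (6*400 + 6061)) = √((1/163)*37491 + (2400 + 6061)) = √(37491/163 + 8461) = √(1416634/163) = √230911342/163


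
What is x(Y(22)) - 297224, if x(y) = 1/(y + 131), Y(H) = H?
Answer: -45475271/153 ≈ -2.9722e+5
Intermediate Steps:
x(y) = 1/(131 + y)
x(Y(22)) - 297224 = 1/(131 + 22) - 297224 = 1/153 - 297224 = -45475271/153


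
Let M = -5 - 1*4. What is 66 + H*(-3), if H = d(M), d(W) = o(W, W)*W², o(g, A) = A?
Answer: 2253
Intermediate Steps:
M = -9 (M = -5 - 4 = -9)
d(W) = W³ (d(W) = W*W² = W³)
H = -729 (H = (-9)³ = -729)
66 + H*(-3) = 66 - 729*(-3) = 66 + 2187 = 2253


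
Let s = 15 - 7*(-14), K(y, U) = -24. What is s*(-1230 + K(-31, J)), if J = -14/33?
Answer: -141702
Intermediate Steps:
J = -14/33 (J = -14*1/33 = -14/33 ≈ -0.42424)
s = 113 (s = 15 + 98 = 113)
s*(-1230 + K(-31, J)) = 113*(-1230 - 24) = 113*(-1254) = -141702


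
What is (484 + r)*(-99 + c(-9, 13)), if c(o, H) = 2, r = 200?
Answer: -66348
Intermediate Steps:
(484 + r)*(-99 + c(-9, 13)) = (484 + 200)*(-99 + 2) = 684*(-97) = -66348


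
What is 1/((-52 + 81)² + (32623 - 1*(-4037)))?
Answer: 1/37501 ≈ 2.6666e-5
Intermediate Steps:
1/((-52 + 81)² + (32623 - 1*(-4037))) = 1/(29² + (32623 + 4037)) = 1/(841 + 36660) = 1/37501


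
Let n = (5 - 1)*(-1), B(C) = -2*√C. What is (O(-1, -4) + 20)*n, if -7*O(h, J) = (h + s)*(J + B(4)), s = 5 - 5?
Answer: -528/7 ≈ -75.429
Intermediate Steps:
s = 0
O(h, J) = -h*(-4 + J)/7 (O(h, J) = -(h + 0)*(J - 2*√4)/7 = -h*(J - 2*2)/7 = -h*(J - 4)/7 = -h*(-4 + J)/7)
n = -4 (n = 4*(-1) = -4)
(O(-1, -4) + 20)*n = ((⅐)*(-1)*(4 - 1*(-4)) + 20)*(-4) = ((⅐)*(-1)*(4 + 4) + 20)*(-4) = ((⅐)*(-1)*8 + 20)*(-4) = (-8/7 + 20)*(-4) = (132/7)*(-4) = -528/7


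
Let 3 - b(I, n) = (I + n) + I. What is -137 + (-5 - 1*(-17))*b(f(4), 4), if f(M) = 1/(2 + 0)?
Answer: -161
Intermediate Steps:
f(M) = ½ (f(M) = 1/2 = ½)
b(I, n) = 3 - n - 2*I (b(I, n) = 3 - ((I + n) + I) = 3 - (n + 2*I) = 3 + (-n - 2*I) = 3 - n - 2*I)
-137 + (-5 - 1*(-17))*b(f(4), 4) = -137 + (-5 - 1*(-17))*(3 - 1*4 - 2*½) = -137 + (-5 + 17)*(3 - 4 - 1) = -137 + 12*(-2) = -137 - 24 = -161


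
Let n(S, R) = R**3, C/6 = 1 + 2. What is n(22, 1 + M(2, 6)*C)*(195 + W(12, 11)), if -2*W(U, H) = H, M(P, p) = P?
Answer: 19197487/2 ≈ 9.5987e+6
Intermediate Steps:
C = 18 (C = 6*(1 + 2) = 6*3 = 18)
W(U, H) = -H/2
n(22, 1 + M(2, 6)*C)*(195 + W(12, 11)) = (1 + 2*18)**3*(195 - 1/2*11) = (1 + 36)**3*(195 - 11/2) = 37**3*(379/2) = 50653*(379/2) = 19197487/2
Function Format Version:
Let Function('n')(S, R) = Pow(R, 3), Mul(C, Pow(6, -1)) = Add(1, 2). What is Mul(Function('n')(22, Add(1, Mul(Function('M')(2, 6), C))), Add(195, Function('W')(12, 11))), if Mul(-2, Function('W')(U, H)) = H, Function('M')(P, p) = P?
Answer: Rational(19197487, 2) ≈ 9.5987e+6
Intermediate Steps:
C = 18 (C = Mul(6, Add(1, 2)) = Mul(6, 3) = 18)
Function('W')(U, H) = Mul(Rational(-1, 2), H)
Mul(Function('n')(22, Add(1, Mul(Function('M')(2, 6), C))), Add(195, Function('W')(12, 11))) = Mul(Pow(Add(1, Mul(2, 18)), 3), Add(195, Mul(Rational(-1, 2), 11))) = Mul(Pow(Add(1, 36), 3), Add(195, Rational(-11, 2))) = Mul(Pow(37, 3), Rational(379, 2)) = Mul(50653, Rational(379, 2)) = Rational(19197487, 2)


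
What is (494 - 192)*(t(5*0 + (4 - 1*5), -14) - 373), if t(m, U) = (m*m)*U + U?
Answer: -121102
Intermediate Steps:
t(m, U) = U + U*m² (t(m, U) = m²*U + U = U*m² + U = U + U*m²)
(494 - 192)*(t(5*0 + (4 - 1*5), -14) - 373) = (494 - 192)*(-14*(1 + (5*0 + (4 - 1*5))²) - 373) = 302*(-14*(1 + (0 + (4 - 5))²) - 373) = 302*(-14*(1 + (0 - 1)²) - 373) = 302*(-14*(1 + (-1)²) - 373) = 302*(-14*(1 + 1) - 373) = 302*(-14*2 - 373) = 302*(-28 - 373) = 302*(-401) = -121102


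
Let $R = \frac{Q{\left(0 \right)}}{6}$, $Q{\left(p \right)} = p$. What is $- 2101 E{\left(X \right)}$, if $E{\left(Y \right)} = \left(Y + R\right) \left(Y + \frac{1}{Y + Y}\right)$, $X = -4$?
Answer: $- \frac{69333}{2} \approx -34667.0$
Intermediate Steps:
$R = 0$ ($R = \frac{0}{6} = 0 \cdot \frac{1}{6} = 0$)
$E{\left(Y \right)} = Y \left(Y + \frac{1}{2 Y}\right)$ ($E{\left(Y \right)} = \left(Y + 0\right) \left(Y + \frac{1}{Y + Y}\right) = Y \left(Y + \frac{1}{2 Y}\right)$)
$- 2101 E{\left(X \right)} = - 2101 \left(\frac{1}{2} + \left(-4\right)^{2}\right) = - 2101 \left(\frac{1}{2} + 16\right) = \left(-2101\right) \frac{33}{2} = - \frac{69333}{2}$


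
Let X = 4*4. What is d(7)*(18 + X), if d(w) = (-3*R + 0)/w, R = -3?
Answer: 306/7 ≈ 43.714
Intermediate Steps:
d(w) = 9/w (d(w) = (-3*(-3) + 0)/w = (9 + 0)/w = 9/w)
X = 16
d(7)*(18 + X) = (9/7)*(18 + 16) = (9*(1/7))*34 = (9/7)*34 = 306/7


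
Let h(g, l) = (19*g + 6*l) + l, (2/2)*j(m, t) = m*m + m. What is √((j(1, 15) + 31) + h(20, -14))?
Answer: 3*√35 ≈ 17.748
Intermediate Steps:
j(m, t) = m + m² (j(m, t) = m*m + m = m² + m = m + m²)
h(g, l) = 7*l + 19*g (h(g, l) = (6*l + 19*g) + l = 7*l + 19*g)
√((j(1, 15) + 31) + h(20, -14)) = √((1*(1 + 1) + 31) + (7*(-14) + 19*20)) = √((1*2 + 31) + (-98 + 380)) = √((2 + 31) + 282) = √(33 + 282) = √315 = 3*√35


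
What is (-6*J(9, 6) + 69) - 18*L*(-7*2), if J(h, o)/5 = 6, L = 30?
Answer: 7449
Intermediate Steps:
J(h, o) = 30 (J(h, o) = 5*6 = 30)
(-6*J(9, 6) + 69) - 18*L*(-7*2) = (-6*30 + 69) - 18*30*(-7*2) = (-180 + 69) - 540*(-14) = -111 - 1*(-7560) = -111 + 7560 = 7449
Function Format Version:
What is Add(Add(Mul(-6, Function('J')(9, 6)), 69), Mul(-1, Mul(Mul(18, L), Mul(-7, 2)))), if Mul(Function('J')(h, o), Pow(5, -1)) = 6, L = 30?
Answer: 7449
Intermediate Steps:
Function('J')(h, o) = 30 (Function('J')(h, o) = Mul(5, 6) = 30)
Add(Add(Mul(-6, Function('J')(9, 6)), 69), Mul(-1, Mul(Mul(18, L), Mul(-7, 2)))) = Add(Add(Mul(-6, 30), 69), Mul(-1, Mul(Mul(18, 30), Mul(-7, 2)))) = Add(Add(-180, 69), Mul(-1, Mul(540, -14))) = Add(-111, Mul(-1, -7560)) = Add(-111, 7560) = 7449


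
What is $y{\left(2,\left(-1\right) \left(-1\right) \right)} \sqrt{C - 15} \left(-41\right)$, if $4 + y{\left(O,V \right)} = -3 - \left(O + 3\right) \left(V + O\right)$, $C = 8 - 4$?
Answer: $902 i \sqrt{11} \approx 2991.6 i$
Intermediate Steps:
$C = 4$
$y{\left(O,V \right)} = -7 - \left(3 + O\right) \left(O + V\right)$ ($y{\left(O,V \right)} = -4 - \left(3 + \left(O + 3\right) \left(V + O\right)\right) = -4 - \left(3 + \left(3 + O\right) \left(O + V\right)\right) = -7 - \left(3 + O\right) \left(O + V\right)$)
$y{\left(2,\left(-1\right) \left(-1\right) \right)} \sqrt{C - 15} \left(-41\right) = \left(-7 - 2^{2} - 6 - 3 \left(\left(-1\right) \left(-1\right)\right) - 2 \left(\left(-1\right) \left(-1\right)\right)\right) \sqrt{4 - 15} \left(-41\right) = \left(-7 - 4 - 6 - 3 - 2 \cdot 1\right) \sqrt{-11} \left(-41\right) = \left(-7 - 4 - 6 - 3 - 2\right) i \sqrt{11} \left(-41\right) = - 22 i \sqrt{11} \left(-41\right) = 902 i \sqrt{11}$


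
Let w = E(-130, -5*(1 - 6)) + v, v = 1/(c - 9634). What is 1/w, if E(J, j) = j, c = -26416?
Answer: 36050/901249 ≈ 0.040000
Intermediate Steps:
v = -1/36050 (v = 1/(-26416 - 9634) = 1/(-36050) = -1/36050 ≈ -2.7739e-5)
w = 901249/36050 (w = -5*(1 - 6) - 1/36050 = -5*(-5) - 1/36050 = 25 - 1/36050 = 901249/36050 ≈ 25.000)
1/w = 1/(901249/36050) = 36050/901249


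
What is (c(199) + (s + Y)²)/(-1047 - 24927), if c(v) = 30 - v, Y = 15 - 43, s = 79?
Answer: -1216/12987 ≈ -0.093632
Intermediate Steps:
Y = -28
(c(199) + (s + Y)²)/(-1047 - 24927) = ((30 - 1*199) + (79 - 28)²)/(-1047 - 24927) = ((30 - 199) + 51²)/(-25974) = (-169 + 2601)*(-1/25974) = 2432*(-1/25974) = -1216/12987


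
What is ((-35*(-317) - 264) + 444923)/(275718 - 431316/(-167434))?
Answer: 6359059603/3847083244 ≈ 1.6530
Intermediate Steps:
((-35*(-317) - 264) + 444923)/(275718 - 431316/(-167434)) = ((11095 - 264) + 444923)/(275718 - 431316*(-1/167434)) = (10831 + 444923)/(275718 + 215658/83717) = 455754/(23082499464/83717) = 455754*(83717/23082499464) = 6359059603/3847083244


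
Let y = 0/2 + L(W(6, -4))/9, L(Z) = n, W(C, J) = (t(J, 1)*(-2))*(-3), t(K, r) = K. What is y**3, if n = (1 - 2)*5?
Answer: -125/729 ≈ -0.17147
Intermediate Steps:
n = -5 (n = -1*5 = -5)
W(C, J) = 6*J (W(C, J) = (J*(-2))*(-3) = -2*J*(-3) = 6*J)
L(Z) = -5
y = -5/9 (y = 0/2 - 5/9 = 0*(1/2) - 5*1/9 = 0 - 5/9 = -5/9 ≈ -0.55556)
y**3 = (-5/9)**3 = -125/729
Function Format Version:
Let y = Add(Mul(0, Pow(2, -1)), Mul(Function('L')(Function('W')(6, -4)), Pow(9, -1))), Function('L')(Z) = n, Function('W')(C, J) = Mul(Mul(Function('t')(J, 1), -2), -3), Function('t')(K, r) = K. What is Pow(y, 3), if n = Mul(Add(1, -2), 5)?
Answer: Rational(-125, 729) ≈ -0.17147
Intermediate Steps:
n = -5 (n = Mul(-1, 5) = -5)
Function('W')(C, J) = Mul(6, J) (Function('W')(C, J) = Mul(Mul(J, -2), -3) = Mul(Mul(-2, J), -3) = Mul(6, J))
Function('L')(Z) = -5
y = Rational(-5, 9) (y = Add(Mul(0, Pow(2, -1)), Mul(-5, Pow(9, -1))) = Add(Mul(0, Rational(1, 2)), Mul(-5, Rational(1, 9))) = Add(0, Rational(-5, 9)) = Rational(-5, 9) ≈ -0.55556)
Pow(y, 3) = Pow(Rational(-5, 9), 3) = Rational(-125, 729)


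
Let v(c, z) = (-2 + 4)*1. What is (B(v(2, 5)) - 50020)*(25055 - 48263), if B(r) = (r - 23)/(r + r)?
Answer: 1160986002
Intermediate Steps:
v(c, z) = 2 (v(c, z) = 2*1 = 2)
B(r) = (-23 + r)/(2*r) (B(r) = (-23 + r)/((2*r)) = (-23 + r)*(1/(2*r)) = (-23 + r)/(2*r))
(B(v(2, 5)) - 50020)*(25055 - 48263) = ((1/2)*(-23 + 2)/2 - 50020)*(25055 - 48263) = ((1/2)*(1/2)*(-21) - 50020)*(-23208) = (-21/4 - 50020)*(-23208) = -200101/4*(-23208) = 1160986002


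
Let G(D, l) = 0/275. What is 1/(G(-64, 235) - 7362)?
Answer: -1/7362 ≈ -0.00013583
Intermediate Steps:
G(D, l) = 0 (G(D, l) = 0*(1/275) = 0)
1/(G(-64, 235) - 7362) = 1/(0 - 7362) = 1/(-7362) = -1/7362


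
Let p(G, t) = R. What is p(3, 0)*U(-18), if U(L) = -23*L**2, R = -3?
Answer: 22356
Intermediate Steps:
p(G, t) = -3
p(3, 0)*U(-18) = -(-69)*(-18)**2 = -(-69)*324 = -3*(-7452) = 22356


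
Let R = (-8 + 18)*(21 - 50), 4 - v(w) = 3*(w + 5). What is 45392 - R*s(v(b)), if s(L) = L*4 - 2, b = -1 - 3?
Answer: 45972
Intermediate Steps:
b = -4
v(w) = -11 - 3*w (v(w) = 4 - 3*(w + 5) = 4 - 3*(5 + w) = 4 - (15 + 3*w) = 4 + (-15 - 3*w) = -11 - 3*w)
s(L) = -2 + 4*L (s(L) = 4*L - 2 = -2 + 4*L)
R = -290 (R = 10*(-29) = -290)
45392 - R*s(v(b)) = 45392 - (-290)*(-2 + 4*(-11 - 3*(-4))) = 45392 - (-290)*(-2 + 4*(-11 + 12)) = 45392 - (-290)*(-2 + 4*1) = 45392 - (-290)*(-2 + 4) = 45392 - (-290)*2 = 45392 - 1*(-580) = 45392 + 580 = 45972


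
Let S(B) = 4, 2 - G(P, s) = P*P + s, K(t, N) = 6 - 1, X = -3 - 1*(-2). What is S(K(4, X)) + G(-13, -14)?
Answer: -149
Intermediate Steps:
X = -1 (X = -3 + 2 = -1)
K(t, N) = 5
G(P, s) = 2 - s - P**2 (G(P, s) = 2 - (P*P + s) = 2 - (P**2 + s) = 2 - (s + P**2) = 2 + (-s - P**2) = 2 - s - P**2)
S(K(4, X)) + G(-13, -14) = 4 + (2 - 1*(-14) - 1*(-13)**2) = 4 + (2 + 14 - 1*169) = 4 + (2 + 14 - 169) = 4 - 153 = -149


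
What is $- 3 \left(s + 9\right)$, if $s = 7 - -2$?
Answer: $-54$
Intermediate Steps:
$s = 9$ ($s = 7 + 2 = 9$)
$- 3 \left(s + 9\right) = - 3 \left(9 + 9\right) = \left(-3\right) 18 = -54$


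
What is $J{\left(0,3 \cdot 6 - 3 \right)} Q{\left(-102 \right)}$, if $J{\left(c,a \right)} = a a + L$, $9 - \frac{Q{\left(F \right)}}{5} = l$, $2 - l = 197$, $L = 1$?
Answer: $230520$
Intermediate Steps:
$l = -195$ ($l = 2 - 197 = -195$)
$Q{\left(F \right)} = 1020$ ($Q{\left(F \right)} = 45 - -975 = 45 + 975 = 1020$)
$J{\left(c,a \right)} = 1 + a^{2}$ ($J{\left(c,a \right)} = a a + 1 = a^{2} + 1 = 1 + a^{2}$)
$J{\left(0,3 \cdot 6 - 3 \right)} Q{\left(-102 \right)} = \left(1 + \left(3 \cdot 6 - 3\right)^{2}\right) 1020 = \left(1 + \left(18 - 3\right)^{2}\right) 1020 = \left(1 + 15^{2}\right) 1020 = \left(1 + 225\right) 1020 = 226 \cdot 1020 = 230520$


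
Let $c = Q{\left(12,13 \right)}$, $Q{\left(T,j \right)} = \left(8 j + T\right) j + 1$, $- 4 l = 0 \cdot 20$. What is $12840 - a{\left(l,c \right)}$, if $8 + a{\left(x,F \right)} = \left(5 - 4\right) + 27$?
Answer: $12820$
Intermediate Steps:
$l = 0$ ($l = - \frac{0 \cdot 20}{4} = \left(- \frac{1}{4}\right) 0 = 0$)
$Q{\left(T,j \right)} = 1 + j \left(T + 8 j\right)$ ($Q{\left(T,j \right)} = \left(T + 8 j\right) j + 1 = j \left(T + 8 j\right) + 1 = 1 + j \left(T + 8 j\right)$)
$c = 1509$ ($c = 1 + 8 \cdot 13^{2} + 12 \cdot 13 = 1 + 8 \cdot 169 + 156 = 1 + 1352 + 156 = 1509$)
$a{\left(x,F \right)} = 20$ ($a{\left(x,F \right)} = -8 + \left(\left(5 - 4\right) + 27\right) = -8 + \left(1 + 27\right) = -8 + 28 = 20$)
$12840 - a{\left(l,c \right)} = 12840 - 20 = 12820$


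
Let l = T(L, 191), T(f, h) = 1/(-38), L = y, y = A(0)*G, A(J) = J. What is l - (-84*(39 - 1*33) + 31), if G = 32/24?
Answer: 17973/38 ≈ 472.97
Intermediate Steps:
G = 4/3 (G = 32*(1/24) = 4/3 ≈ 1.3333)
y = 0 (y = 0*(4/3) = 0)
L = 0
T(f, h) = -1/38
l = -1/38 ≈ -0.026316
l - (-84*(39 - 1*33) + 31) = -1/38 - (-84*(39 - 1*33) + 31) = -1/38 - (-84*(39 - 33) + 31) = -1/38 - (-84*6 + 31) = -1/38 - (-504 + 31) = -1/38 - 1*(-473) = -1/38 + 473 = 17973/38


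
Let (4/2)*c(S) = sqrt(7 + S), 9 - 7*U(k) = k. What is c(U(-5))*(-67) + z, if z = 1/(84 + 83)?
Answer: -33565/334 ≈ -100.49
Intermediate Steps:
U(k) = 9/7 - k/7
c(S) = sqrt(7 + S)/2
z = 1/167 ≈ 0.0059880
c(U(-5))*(-67) + z = (sqrt(7 + (9/7 - 1/7*(-5)))/2)*(-67) + 1/167 = (sqrt(7 + (9/7 + 5/7))/2)*(-67) + 1/167 = (sqrt(7 + 2)/2)*(-67) + 1/167 = (sqrt(9)/2)*(-67) + 1/167 = ((1/2)*3)*(-67) + 1/167 = (3/2)*(-67) + 1/167 = -201/2 + 1/167 = -33565/334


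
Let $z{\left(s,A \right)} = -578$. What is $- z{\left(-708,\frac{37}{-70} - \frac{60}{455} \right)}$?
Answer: $578$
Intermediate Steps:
$- z{\left(-708,\frac{37}{-70} - \frac{60}{455} \right)} = \left(-1\right) \left(-578\right) = 578$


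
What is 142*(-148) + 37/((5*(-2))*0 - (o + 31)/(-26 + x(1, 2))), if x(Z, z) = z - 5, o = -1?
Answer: -629407/30 ≈ -20980.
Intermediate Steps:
x(Z, z) = -5 + z
142*(-148) + 37/((5*(-2))*0 - (o + 31)/(-26 + x(1, 2))) = 142*(-148) + 37/((5*(-2))*0 - (-1 + 31)/(-26 + (-5 + 2))) = -21016 + 37/(-10*0 - 30/(-26 - 3)) = -21016 + 37/(0 - 30/(-29)) = -21016 + 37/(0 - 30*(-1)/29) = -21016 + 37/(0 - 1*(-30/29)) = -21016 + 37/(0 + 30/29) = -21016 + 37/(30/29) = -21016 + 37*(29/30) = -21016 + 1073/30 = -629407/30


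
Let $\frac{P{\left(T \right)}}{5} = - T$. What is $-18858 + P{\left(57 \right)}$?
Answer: $-19143$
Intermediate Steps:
$P{\left(T \right)} = - 5 T$ ($P{\left(T \right)} = 5 \left(- T\right) = - 5 T$)
$-18858 + P{\left(57 \right)} = -18858 - 285 = -19143$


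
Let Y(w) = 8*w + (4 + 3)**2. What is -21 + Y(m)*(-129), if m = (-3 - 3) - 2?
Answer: 1914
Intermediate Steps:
m = -8 (m = -6 - 2 = -8)
Y(w) = 49 + 8*w (Y(w) = 8*w + 7**2 = 8*w + 49 = 49 + 8*w)
-21 + Y(m)*(-129) = -21 + (49 + 8*(-8))*(-129) = -21 + (49 - 64)*(-129) = -21 - 15*(-129) = -21 + 1935 = 1914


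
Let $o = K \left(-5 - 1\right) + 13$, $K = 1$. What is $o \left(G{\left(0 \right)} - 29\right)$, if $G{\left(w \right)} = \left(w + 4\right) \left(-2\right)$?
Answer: $-259$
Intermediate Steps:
$o = 7$ ($o = 1 \left(-5 - 1\right) + 13 = 1 \left(-6\right) + 13 = -6 + 13 = 7$)
$G{\left(w \right)} = -8 - 2 w$ ($G{\left(w \right)} = \left(4 + w\right) \left(-2\right) = -8 - 2 w$)
$o \left(G{\left(0 \right)} - 29\right) = 7 \left(\left(-8 - 0\right) - 29\right) = 7 \left(\left(-8 + 0\right) - 29\right) = 7 \left(-8 - 29\right) = 7 \left(-37\right) = -259$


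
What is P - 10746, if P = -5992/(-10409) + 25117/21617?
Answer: -345368718203/32144479 ≈ -10744.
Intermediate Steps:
P = 55853131/32144479 (P = -5992*(-1/10409) + 25117*(1/21617) = 856/1487 + 25117/21617 = 55853131/32144479 ≈ 1.7376)
P - 10746 = 55853131/32144479 - 10746 = -345368718203/32144479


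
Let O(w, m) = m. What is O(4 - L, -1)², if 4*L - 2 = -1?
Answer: 1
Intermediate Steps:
L = ¼ (L = ½ + (¼)*(-1) = ½ - ¼ = ¼ ≈ 0.25000)
O(4 - L, -1)² = (-1)² = 1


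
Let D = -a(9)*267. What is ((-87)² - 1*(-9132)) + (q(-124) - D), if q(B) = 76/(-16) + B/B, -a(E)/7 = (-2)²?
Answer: 36885/4 ≈ 9221.3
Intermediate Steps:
a(E) = -28 (a(E) = -7*(-2)² = -7*4 = -28)
q(B) = -15/4 (q(B) = 76*(-1/16) + 1 = -19/4 + 1 = -15/4)
D = 7476 (D = -(-28)*267 = -1*(-7476) = 7476)
((-87)² - 1*(-9132)) + (q(-124) - D) = ((-87)² - 1*(-9132)) + (-15/4 - 1*7476) = (7569 + 9132) + (-15/4 - 7476) = 16701 - 29919/4 = 36885/4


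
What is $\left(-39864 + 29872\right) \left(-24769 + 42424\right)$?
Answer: $-176408760$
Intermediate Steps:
$\left(-39864 + 29872\right) \left(-24769 + 42424\right) = \left(-9992\right) 17655 = -176408760$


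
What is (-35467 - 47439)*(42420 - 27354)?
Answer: -1249061796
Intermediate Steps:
(-35467 - 47439)*(42420 - 27354) = -82906*15066 = -1249061796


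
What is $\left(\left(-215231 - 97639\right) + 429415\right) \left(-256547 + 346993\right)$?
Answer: $10541029070$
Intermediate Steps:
$\left(\left(-215231 - 97639\right) + 429415\right) \left(-256547 + 346993\right) = \left(\left(-215231 - 97639\right) + 429415\right) 90446 = \left(-312870 + 429415\right) 90446 = 116545 \cdot 90446 = 10541029070$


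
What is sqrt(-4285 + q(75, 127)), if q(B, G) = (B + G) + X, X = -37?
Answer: 2*I*sqrt(1030) ≈ 64.187*I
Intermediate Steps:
q(B, G) = -37 + B + G (q(B, G) = (B + G) - 37 = -37 + B + G)
sqrt(-4285 + q(75, 127)) = sqrt(-4285 + (-37 + 75 + 127)) = sqrt(-4285 + 165) = sqrt(-4120) = 2*I*sqrt(1030)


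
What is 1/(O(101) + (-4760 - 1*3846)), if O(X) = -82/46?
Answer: -23/197979 ≈ -0.00011617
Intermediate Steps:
O(X) = -41/23 (O(X) = -82*1/46 = -41/23)
1/(O(101) + (-4760 - 1*3846)) = 1/(-41/23 + (-4760 - 1*3846)) = 1/(-41/23 + (-4760 - 3846)) = 1/(-41/23 - 8606) = 1/(-197979/23) = -23/197979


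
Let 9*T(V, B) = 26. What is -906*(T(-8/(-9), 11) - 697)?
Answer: 1886594/3 ≈ 6.2887e+5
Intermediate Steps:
T(V, B) = 26/9 (T(V, B) = (⅑)*26 = 26/9)
-906*(T(-8/(-9), 11) - 697) = -906*(26/9 - 697) = -906*(-6247/9) = 1886594/3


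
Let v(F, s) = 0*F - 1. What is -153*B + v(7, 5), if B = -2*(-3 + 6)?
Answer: 917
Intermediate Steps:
B = -6 (B = -2*3 = -6)
v(F, s) = -1 (v(F, s) = 0 - 1 = -1)
-153*B + v(7, 5) = -153*(-6) - 1 = 918 - 1 = 917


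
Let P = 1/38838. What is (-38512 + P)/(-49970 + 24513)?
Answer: 1495729055/988698966 ≈ 1.5128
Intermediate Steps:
P = 1/38838 ≈ 2.5748e-5
(-38512 + P)/(-49970 + 24513) = (-38512 + 1/38838)/(-49970 + 24513) = -1495729055/38838/(-25457) = -1495729055/38838*(-1/25457) = 1495729055/988698966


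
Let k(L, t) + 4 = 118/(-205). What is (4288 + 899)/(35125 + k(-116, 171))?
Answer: 1063335/7199687 ≈ 0.14769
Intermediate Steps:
k(L, t) = -938/205 (k(L, t) = -4 + 118/(-205) = -4 + 118*(-1/205) = -4 - 118/205 = -938/205)
(4288 + 899)/(35125 + k(-116, 171)) = (4288 + 899)/(35125 - 938/205) = 5187/(7199687/205) = 5187*(205/7199687) = 1063335/7199687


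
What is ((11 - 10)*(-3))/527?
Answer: -3/527 ≈ -0.0056926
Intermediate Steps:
((11 - 10)*(-3))/527 = (1*(-3))*(1/527) = -3*1/527 = -3/527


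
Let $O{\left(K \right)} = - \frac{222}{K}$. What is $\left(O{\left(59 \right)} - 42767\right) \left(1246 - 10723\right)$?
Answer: $\frac{23914972575}{59} \approx 4.0534 \cdot 10^{8}$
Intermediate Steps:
$\left(O{\left(59 \right)} - 42767\right) \left(1246 - 10723\right) = \left(- \frac{222}{59} - 42767\right) \left(1246 - 10723\right) = \left(\left(-222\right) \frac{1}{59} - 42767\right) \left(-9477\right) = \left(- \frac{222}{59} - 42767\right) \left(-9477\right) = \left(- \frac{2523475}{59}\right) \left(-9477\right) = \frac{23914972575}{59}$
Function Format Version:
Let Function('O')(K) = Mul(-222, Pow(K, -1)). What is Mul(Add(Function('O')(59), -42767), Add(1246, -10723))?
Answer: Rational(23914972575, 59) ≈ 4.0534e+8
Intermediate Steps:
Mul(Add(Function('O')(59), -42767), Add(1246, -10723)) = Mul(Add(Mul(-222, Pow(59, -1)), -42767), Add(1246, -10723)) = Mul(Add(Mul(-222, Rational(1, 59)), -42767), -9477) = Mul(Add(Rational(-222, 59), -42767), -9477) = Mul(Rational(-2523475, 59), -9477) = Rational(23914972575, 59)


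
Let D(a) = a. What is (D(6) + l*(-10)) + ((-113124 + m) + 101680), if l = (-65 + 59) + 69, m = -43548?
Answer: -55616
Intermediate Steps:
l = 63 (l = -6 + 69 = 63)
(D(6) + l*(-10)) + ((-113124 + m) + 101680) = (6 + 63*(-10)) + ((-113124 - 43548) + 101680) = (6 - 630) + (-156672 + 101680) = -624 - 54992 = -55616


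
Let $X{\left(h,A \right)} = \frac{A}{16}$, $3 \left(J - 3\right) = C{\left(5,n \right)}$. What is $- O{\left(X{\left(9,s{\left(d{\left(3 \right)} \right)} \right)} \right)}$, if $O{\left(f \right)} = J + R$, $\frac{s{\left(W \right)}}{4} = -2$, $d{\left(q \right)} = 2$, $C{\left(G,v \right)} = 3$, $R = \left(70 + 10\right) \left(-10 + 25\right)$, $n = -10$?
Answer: $-1204$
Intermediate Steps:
$R = 1200$ ($R = 80 \cdot 15 = 1200$)
$s{\left(W \right)} = -8$ ($s{\left(W \right)} = 4 \left(-2\right) = -8$)
$J = 4$ ($J = 3 + \frac{1}{3} \cdot 3 = 3 + 1 = 4$)
$X{\left(h,A \right)} = \frac{A}{16}$ ($X{\left(h,A \right)} = A \frac{1}{16} = \frac{A}{16}$)
$O{\left(f \right)} = 1204$ ($O{\left(f \right)} = 4 + 1200 = 1204$)
$- O{\left(X{\left(9,s{\left(d{\left(3 \right)} \right)} \right)} \right)} = \left(-1\right) 1204 = -1204$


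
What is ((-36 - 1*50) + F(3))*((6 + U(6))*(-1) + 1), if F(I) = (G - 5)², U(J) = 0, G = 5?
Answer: 430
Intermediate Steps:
F(I) = 0 (F(I) = (5 - 5)² = 0² = 0)
((-36 - 1*50) + F(3))*((6 + U(6))*(-1) + 1) = ((-36 - 1*50) + 0)*((6 + 0)*(-1) + 1) = ((-36 - 50) + 0)*(6*(-1) + 1) = (-86 + 0)*(-6 + 1) = -86*(-5) = 430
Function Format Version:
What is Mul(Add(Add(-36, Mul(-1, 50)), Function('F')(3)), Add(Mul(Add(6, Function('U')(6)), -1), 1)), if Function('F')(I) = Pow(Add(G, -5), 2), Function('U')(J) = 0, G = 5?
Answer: 430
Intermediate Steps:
Function('F')(I) = 0 (Function('F')(I) = Pow(Add(5, -5), 2) = Pow(0, 2) = 0)
Mul(Add(Add(-36, Mul(-1, 50)), Function('F')(3)), Add(Mul(Add(6, Function('U')(6)), -1), 1)) = Mul(Add(Add(-36, Mul(-1, 50)), 0), Add(Mul(Add(6, 0), -1), 1)) = Mul(Add(Add(-36, -50), 0), Add(Mul(6, -1), 1)) = Mul(Add(-86, 0), Add(-6, 1)) = Mul(-86, -5) = 430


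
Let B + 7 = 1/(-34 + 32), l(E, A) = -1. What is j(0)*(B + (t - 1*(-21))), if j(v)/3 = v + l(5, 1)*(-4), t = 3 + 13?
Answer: 354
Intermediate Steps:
t = 16
j(v) = 12 + 3*v (j(v) = 3*(v - 1*(-4)) = 3*(v + 4) = 3*(4 + v) = 12 + 3*v)
B = -15/2 (B = -7 + 1/(-34 + 32) = -7 + 1/(-2) = -7 - ½ = -15/2 ≈ -7.5000)
j(0)*(B + (t - 1*(-21))) = (12 + 3*0)*(-15/2 + (16 - 1*(-21))) = (12 + 0)*(-15/2 + (16 + 21)) = 12*(-15/2 + 37) = 12*(59/2) = 354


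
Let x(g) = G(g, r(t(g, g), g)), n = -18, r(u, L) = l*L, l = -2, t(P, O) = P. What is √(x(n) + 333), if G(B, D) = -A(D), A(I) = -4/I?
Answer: √2998/3 ≈ 18.251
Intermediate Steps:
r(u, L) = -2*L
G(B, D) = 4/D (G(B, D) = -(-4)/D = 4/D)
x(g) = -2/g (x(g) = 4/((-2*g)) = 4*(-1/(2*g)) = -2/g)
√(x(n) + 333) = √(-2/(-18) + 333) = √(-2*(-1/18) + 333) = √(⅑ + 333) = √(2998/9) = √2998/3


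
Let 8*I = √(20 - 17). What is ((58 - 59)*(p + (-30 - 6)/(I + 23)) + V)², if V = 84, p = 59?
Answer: 808771315321/1146025609 - 518006592*√3/1146025609 ≈ 704.94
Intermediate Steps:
I = √3/8 (I = √(20 - 17)/8 = √3/8 ≈ 0.21651)
((58 - 59)*(p + (-30 - 6)/(I + 23)) + V)² = ((58 - 59)*(59 + (-30 - 6)/(√3/8 + 23)) + 84)² = (-(59 - 36/(23 + √3/8)) + 84)² = ((-59 + 36/(23 + √3/8)) + 84)² = (25 + 36/(23 + √3/8))²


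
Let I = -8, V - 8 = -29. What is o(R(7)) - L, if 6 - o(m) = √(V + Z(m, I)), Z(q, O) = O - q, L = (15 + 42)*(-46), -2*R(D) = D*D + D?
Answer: 2628 - I ≈ 2628.0 - 1.0*I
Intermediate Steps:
V = -21 (V = 8 - 29 = -21)
R(D) = -D/2 - D²/2 (R(D) = -(D*D + D)/2 = -(D² + D)/2 = -(D + D²)/2 = -D/2 - D²/2)
L = -2622 (L = 57*(-46) = -2622)
o(m) = 6 - √(-29 - m) (o(m) = 6 - √(-21 + (-8 - m)) = 6 - √(-29 - m))
o(R(7)) - L = (6 - √(-29 - (-1)*7*(1 + 7)/2)) - 1*(-2622) = (6 - √(-29 - (-1)*7*8/2)) + 2622 = (6 - √(-29 - 1*(-28))) + 2622 = (6 - √(-29 + 28)) + 2622 = (6 - √(-1)) + 2622 = (6 - I) + 2622 = 2628 - I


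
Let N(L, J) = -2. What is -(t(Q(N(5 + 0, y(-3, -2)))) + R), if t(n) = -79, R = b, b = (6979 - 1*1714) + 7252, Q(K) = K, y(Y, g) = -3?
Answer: -12438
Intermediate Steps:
b = 12517 (b = (6979 - 1714) + 7252 = 5265 + 7252 = 12517)
R = 12517
-(t(Q(N(5 + 0, y(-3, -2)))) + R) = -(-79 + 12517) = -1*12438 = -12438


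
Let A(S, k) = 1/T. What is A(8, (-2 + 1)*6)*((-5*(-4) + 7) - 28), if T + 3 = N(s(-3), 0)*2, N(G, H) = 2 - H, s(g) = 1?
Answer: -1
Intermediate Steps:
T = 1 (T = -3 + (2 - 1*0)*2 = -3 + (2 + 0)*2 = -3 + 2*2 = -3 + 4 = 1)
A(S, k) = 1 (A(S, k) = 1/1 = 1)
A(8, (-2 + 1)*6)*((-5*(-4) + 7) - 28) = 1*((-5*(-4) + 7) - 28) = 1*((20 + 7) - 28) = 1*(27 - 28) = 1*(-1) = -1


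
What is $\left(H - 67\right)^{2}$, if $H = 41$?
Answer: $676$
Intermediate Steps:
$\left(H - 67\right)^{2} = \left(41 - 67\right)^{2} = \left(-26\right)^{2} = 676$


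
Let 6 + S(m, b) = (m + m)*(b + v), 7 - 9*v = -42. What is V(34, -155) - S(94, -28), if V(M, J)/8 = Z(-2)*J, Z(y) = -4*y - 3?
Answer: -17582/9 ≈ -1953.6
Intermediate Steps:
v = 49/9 (v = 7/9 - ⅑*(-42) = 7/9 + 14/3 = 49/9 ≈ 5.4444)
S(m, b) = -6 + 2*m*(49/9 + b) (S(m, b) = -6 + (m + m)*(b + 49/9) = -6 + (2*m)*(49/9 + b) = -6 + 2*m*(49/9 + b))
Z(y) = -3 - 4*y
V(M, J) = 40*J (V(M, J) = 8*((-3 - 4*(-2))*J) = 8*((-3 + 8)*J) = 8*(5*J) = 40*J)
V(34, -155) - S(94, -28) = 40*(-155) - (-6 + (98/9)*94 + 2*(-28)*94) = -6200 - (-6 + 9212/9 - 5264) = -6200 - 1*(-38218/9) = -6200 + 38218/9 = -17582/9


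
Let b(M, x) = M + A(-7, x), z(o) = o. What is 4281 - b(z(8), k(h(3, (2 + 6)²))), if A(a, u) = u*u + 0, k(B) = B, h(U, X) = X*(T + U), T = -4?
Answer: 177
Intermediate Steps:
h(U, X) = X*(-4 + U)
A(a, u) = u² (A(a, u) = u² + 0 = u²)
b(M, x) = M + x²
4281 - b(z(8), k(h(3, (2 + 6)²))) = 4281 - (8 + ((2 + 6)²*(-4 + 3))²) = 4281 - (8 + (8²*(-1))²) = 4281 - (8 + (64*(-1))²) = 4281 - (8 + (-64)²) = 4281 - (8 + 4096) = 4281 - 1*4104 = 4281 - 4104 = 177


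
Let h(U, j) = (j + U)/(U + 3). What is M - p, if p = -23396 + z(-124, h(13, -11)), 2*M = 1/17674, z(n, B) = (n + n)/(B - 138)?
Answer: 912112864895/38988844 ≈ 23394.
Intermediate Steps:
h(U, j) = (U + j)/(3 + U)
z(n, B) = 2*n/(-138 + B) (z(n, B) = (2*n)/(-138 + B) = 2*n/(-138 + B))
M = 1/35348 (M = (1/2)/17674 = (1/2)*(1/17674) = 1/35348 ≈ 2.8290e-5)
p = -25803804/1103 (p = -23396 + 2*(-124)/(-138 + (13 - 11)/(3 + 13)) = -23396 + 2*(-124)/(-138 + 2/16) = -23396 + 2*(-124)/(-138 + (1/16)*2) = -23396 + 2*(-124)/(-138 + 1/8) = -23396 + 2*(-124)/(-1103/8) = -23396 + 2*(-124)*(-8/1103) = -23396 + 1984/1103 = -25803804/1103 ≈ -23394.)
M - p = 1/35348 - 1*(-25803804/1103) = 1/35348 + 25803804/1103 = 912112864895/38988844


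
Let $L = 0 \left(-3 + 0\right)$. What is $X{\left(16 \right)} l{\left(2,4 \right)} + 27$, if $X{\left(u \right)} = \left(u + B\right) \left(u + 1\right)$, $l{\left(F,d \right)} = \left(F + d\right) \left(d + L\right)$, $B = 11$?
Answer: $11043$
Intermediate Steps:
$L = 0$ ($L = 0 \left(-3\right) = 0$)
$l{\left(F,d \right)} = d \left(F + d\right)$ ($l{\left(F,d \right)} = \left(F + d\right) \left(d + 0\right) = \left(F + d\right) d = d \left(F + d\right)$)
$X{\left(u \right)} = \left(1 + u\right) \left(11 + u\right)$ ($X{\left(u \right)} = \left(u + 11\right) \left(u + 1\right) = \left(11 + u\right) \left(1 + u\right) = \left(1 + u\right) \left(11 + u\right)$)
$X{\left(16 \right)} l{\left(2,4 \right)} + 27 = \left(11 + 16^{2} + 12 \cdot 16\right) 4 \left(2 + 4\right) + 27 = \left(11 + 256 + 192\right) 4 \cdot 6 + 27 = 459 \cdot 24 + 27 = 11016 + 27 = 11043$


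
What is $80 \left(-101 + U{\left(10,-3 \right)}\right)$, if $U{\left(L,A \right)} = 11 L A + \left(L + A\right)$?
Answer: $-33920$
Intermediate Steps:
$U{\left(L,A \right)} = A + L + 11 A L$ ($U{\left(L,A \right)} = 11 A L + \left(A + L\right) = A + L + 11 A L$)
$80 \left(-101 + U{\left(10,-3 \right)}\right) = 80 \left(-101 + \left(-3 + 10 + 11 \left(-3\right) 10\right)\right) = 80 \left(-101 - 323\right) = 80 \left(-424\right) = -33920$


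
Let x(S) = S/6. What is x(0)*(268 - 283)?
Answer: 0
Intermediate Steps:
x(S) = S/6 (x(S) = S*(1/6) = S/6)
x(0)*(268 - 283) = ((1/6)*0)*(268 - 283) = 0*(-15) = 0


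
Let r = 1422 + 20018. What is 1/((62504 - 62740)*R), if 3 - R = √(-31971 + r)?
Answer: -3/2487440 - I*√10531/2487440 ≈ -1.2061e-6 - 4.1256e-5*I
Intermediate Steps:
r = 21440
R = 3 - I*√10531 (R = 3 - √(-31971 + 21440) = 3 - √(-10531) = 3 - I*√10531 ≈ 3.0 - 102.62*I)
1/((62504 - 62740)*R) = 1/((62504 - 62740)*(3 - I*√10531)) = 1/((-236)*(3 - I*√10531)) = -1/(236*(3 - I*√10531))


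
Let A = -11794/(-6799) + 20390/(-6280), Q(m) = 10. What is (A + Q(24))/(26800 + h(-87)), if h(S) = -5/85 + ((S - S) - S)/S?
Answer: 616100247/1945231267304 ≈ 0.00031672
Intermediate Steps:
A = -6456529/4269772 (A = -11794*(-1/6799) + 20390*(-1/6280) = 11794/6799 - 2039/628 = -6456529/4269772 ≈ -1.5121)
h(S) = -18/17 (h(S) = -5*1/85 + (0 - S)/S = -1/17 + (-S)/S = -1/17 - 1 = -18/17)
(A + Q(24))/(26800 + h(-87)) = (-6456529/4269772 + 10)/(26800 - 18/17) = 36241191/(4269772*(455582/17)) = (36241191/4269772)*(17/455582) = 616100247/1945231267304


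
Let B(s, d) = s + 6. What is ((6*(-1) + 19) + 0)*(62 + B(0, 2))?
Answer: 884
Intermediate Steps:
B(s, d) = 6 + s
((6*(-1) + 19) + 0)*(62 + B(0, 2)) = ((6*(-1) + 19) + 0)*(62 + (6 + 0)) = ((-6 + 19) + 0)*(62 + 6) = (13 + 0)*68 = 13*68 = 884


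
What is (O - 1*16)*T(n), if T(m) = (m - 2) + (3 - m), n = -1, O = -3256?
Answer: -3272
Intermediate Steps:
T(m) = 1 (T(m) = (-2 + m) + (3 - m) = 1)
(O - 1*16)*T(n) = (-3256 - 1*16)*1 = (-3256 - 16)*1 = -3272*1 = -3272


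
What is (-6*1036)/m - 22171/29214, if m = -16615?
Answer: -186776941/485390610 ≈ -0.38480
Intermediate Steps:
(-6*1036)/m - 22171/29214 = -6*1036/(-16615) - 22171/29214 = -6216*(-1/16615) - 22171*1/29214 = 6216/16615 - 22171/29214 = -186776941/485390610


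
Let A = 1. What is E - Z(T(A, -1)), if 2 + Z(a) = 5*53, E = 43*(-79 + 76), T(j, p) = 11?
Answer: -392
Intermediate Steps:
E = -129 (E = 43*(-3) = -129)
Z(a) = 263 (Z(a) = -2 + 5*53 = -2 + 265 = 263)
E - Z(T(A, -1)) = -129 - 1*263 = -129 - 263 = -392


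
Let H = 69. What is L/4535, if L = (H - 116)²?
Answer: 2209/4535 ≈ 0.48710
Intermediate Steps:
L = 2209 (L = (69 - 116)² = (-47)² = 2209)
L/4535 = 2209/4535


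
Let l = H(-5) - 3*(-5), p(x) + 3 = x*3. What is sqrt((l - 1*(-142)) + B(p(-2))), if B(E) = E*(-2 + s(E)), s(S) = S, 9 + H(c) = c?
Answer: 11*sqrt(2) ≈ 15.556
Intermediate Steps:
H(c) = -9 + c
p(x) = -3 + 3*x (p(x) = -3 + x*3 = -3 + 3*x)
B(E) = E*(-2 + E)
l = 1 (l = (-9 - 5) - 3*(-5) = -14 + 15 = 1)
sqrt((l - 1*(-142)) + B(p(-2))) = sqrt((1 - 1*(-142)) + (-3 + 3*(-2))*(-2 + (-3 + 3*(-2)))) = sqrt((1 + 142) + (-3 - 6)*(-2 + (-3 - 6))) = sqrt(143 - 9*(-2 - 9)) = sqrt(143 - 9*(-11)) = sqrt(143 + 99) = sqrt(242) = 11*sqrt(2)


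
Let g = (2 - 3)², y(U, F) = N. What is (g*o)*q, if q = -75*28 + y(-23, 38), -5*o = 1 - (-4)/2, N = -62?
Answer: 6486/5 ≈ 1297.2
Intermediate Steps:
y(U, F) = -62
o = -⅗ (o = -(1 - (-4)/2)/5 = -(1 - 4*(-½))/5 = -(1 + 2)/5 = -⅕*3 = -⅗ ≈ -0.60000)
g = 1 (g = (-1)² = 1)
q = -2162 (q = -75*28 - 62 = -2100 - 62 = -2162)
(g*o)*q = (1*(-⅗))*(-2162) = -⅗*(-2162) = 6486/5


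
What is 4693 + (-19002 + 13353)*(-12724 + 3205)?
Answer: 53777524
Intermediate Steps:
4693 + (-19002 + 13353)*(-12724 + 3205) = 4693 - 5649*(-9519) = 4693 + 53772831 = 53777524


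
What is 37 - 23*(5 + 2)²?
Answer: -1090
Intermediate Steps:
37 - 23*(5 + 2)² = 37 - 23*7² = 37 - 23*49 = 37 - 1127 = -1090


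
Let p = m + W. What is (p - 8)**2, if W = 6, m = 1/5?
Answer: 81/25 ≈ 3.2400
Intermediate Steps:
m = 1/5 ≈ 0.20000
p = 31/5 (p = 1/5 + 6 = 31/5 ≈ 6.2000)
(p - 8)**2 = (31/5 - 8)**2 = (-9/5)**2 = 81/25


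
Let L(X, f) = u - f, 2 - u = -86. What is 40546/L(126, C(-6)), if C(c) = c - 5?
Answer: 3686/9 ≈ 409.56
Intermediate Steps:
u = 88 (u = 2 - 1*(-86) = 2 + 86 = 88)
C(c) = -5 + c
L(X, f) = 88 - f
40546/L(126, C(-6)) = 40546/(88 - (-5 - 6)) = 40546/(88 - 1*(-11)) = 40546/(88 + 11) = 40546/99 = 40546*(1/99) = 3686/9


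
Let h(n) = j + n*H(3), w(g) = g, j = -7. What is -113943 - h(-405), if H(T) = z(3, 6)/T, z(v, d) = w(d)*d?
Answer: -109076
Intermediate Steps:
z(v, d) = d² (z(v, d) = d*d = d²)
H(T) = 36/T (H(T) = 6²/T = 36/T)
h(n) = -7 + 12*n (h(n) = -7 + n*(36/3) = -7 + n*(36*(⅓)) = -7 + n*12 = -7 + 12*n)
-113943 - h(-405) = -113943 - (-7 + 12*(-405)) = -113943 - (-7 - 4860) = -113943 - 1*(-4867) = -113943 + 4867 = -109076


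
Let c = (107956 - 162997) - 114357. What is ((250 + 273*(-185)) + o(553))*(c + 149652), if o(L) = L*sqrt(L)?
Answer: 992335230 - 10919538*sqrt(553) ≈ 7.3555e+8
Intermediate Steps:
c = -169398 (c = -55041 - 114357 = -169398)
o(L) = L**(3/2)
((250 + 273*(-185)) + o(553))*(c + 149652) = ((250 + 273*(-185)) + 553**(3/2))*(-169398 + 149652) = ((250 - 50505) + 553*sqrt(553))*(-19746) = (-50255 + 553*sqrt(553))*(-19746) = 992335230 - 10919538*sqrt(553)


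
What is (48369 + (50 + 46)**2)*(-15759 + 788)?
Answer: -862105035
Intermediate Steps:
(48369 + (50 + 46)**2)*(-15759 + 788) = (48369 + 96**2)*(-14971) = (48369 + 9216)*(-14971) = 57585*(-14971) = -862105035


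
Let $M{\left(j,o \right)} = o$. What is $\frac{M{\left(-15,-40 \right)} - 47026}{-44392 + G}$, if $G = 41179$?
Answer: $\frac{47066}{3213} \approx 14.649$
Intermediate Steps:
$\frac{M{\left(-15,-40 \right)} - 47026}{-44392 + G} = \frac{-40 - 47026}{-44392 + 41179} = - \frac{47066}{-3213} = \left(-47066\right) \left(- \frac{1}{3213}\right) = \frac{47066}{3213}$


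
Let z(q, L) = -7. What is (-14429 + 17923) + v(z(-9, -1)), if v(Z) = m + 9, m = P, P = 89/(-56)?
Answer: 196079/56 ≈ 3501.4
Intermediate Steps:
P = -89/56 (P = 89*(-1/56) = -89/56 ≈ -1.5893)
m = -89/56 ≈ -1.5893
v(Z) = 415/56 (v(Z) = -89/56 + 9 = 415/56)
(-14429 + 17923) + v(z(-9, -1)) = (-14429 + 17923) + 415/56 = 3494 + 415/56 = 196079/56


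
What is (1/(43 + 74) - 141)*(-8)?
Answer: 131968/117 ≈ 1127.9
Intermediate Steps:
(1/(43 + 74) - 141)*(-8) = (1/117 - 141)*(-8) = -16496/117*(-8) = 131968/117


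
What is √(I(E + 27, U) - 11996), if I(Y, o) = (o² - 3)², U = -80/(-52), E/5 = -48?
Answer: I*√342606307/169 ≈ 109.52*I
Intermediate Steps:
E = -240 (E = 5*(-48) = -240)
U = 20/13 (U = -80*(-1/52) = 20/13 ≈ 1.5385)
I(Y, o) = (-3 + o²)²
√(I(E + 27, U) - 11996) = √((-3 + (20/13)²)² - 11996) = √((-3 + 400/169)² - 11996) = √((-107/169)² - 11996) = √(11449/28561 - 11996) = √(-342606307/28561) = I*√342606307/169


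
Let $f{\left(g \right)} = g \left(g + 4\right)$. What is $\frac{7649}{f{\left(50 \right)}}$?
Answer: $\frac{7649}{2700} \approx 2.833$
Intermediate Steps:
$f{\left(g \right)} = g \left(4 + g\right)$
$\frac{7649}{f{\left(50 \right)}} = \frac{7649}{50 \left(4 + 50\right)} = \frac{7649}{50 \cdot 54} = \frac{7649}{2700}$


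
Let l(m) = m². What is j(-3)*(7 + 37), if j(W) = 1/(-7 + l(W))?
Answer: 22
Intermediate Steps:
j(W) = 1/(-7 + W²)
j(-3)*(7 + 37) = (7 + 37)/(-7 + (-3)²) = 44/(-7 + 9) = 44/2 = (½)*44 = 22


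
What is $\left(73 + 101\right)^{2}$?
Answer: $30276$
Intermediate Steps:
$\left(73 + 101\right)^{2} = 174^{2} = 30276$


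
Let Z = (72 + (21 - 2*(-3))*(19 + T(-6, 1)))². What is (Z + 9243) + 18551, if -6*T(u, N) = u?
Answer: 402338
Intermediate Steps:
T(u, N) = -u/6
Z = 374544 (Z = (72 + (21 - 2*(-3))*(19 - ⅙*(-6)))² = (72 + (21 + 6)*(19 + 1))² = (72 + 27*20)² = (72 + 540)² = 612² = 374544)
(Z + 9243) + 18551 = (374544 + 9243) + 18551 = 383787 + 18551 = 402338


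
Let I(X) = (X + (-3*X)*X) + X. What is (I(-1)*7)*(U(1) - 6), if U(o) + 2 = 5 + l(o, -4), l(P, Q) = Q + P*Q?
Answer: 385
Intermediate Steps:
U(o) = -1 - 4*o (U(o) = -2 + (5 - 4*(1 + o)) = -2 + (5 + (-4 - 4*o)) = -2 + (1 - 4*o) = -1 - 4*o)
I(X) = -3*X² + 2*X (I(X) = (X - 3*X²) + X = -3*X² + 2*X)
(I(-1)*7)*(U(1) - 6) = (-(2 - 3*(-1))*7)*((-1 - 4*1) - 6) = (-(2 + 3)*7)*((-1 - 4) - 6) = (-1*5*7)*(-5 - 6) = -5*7*(-11) = -35*(-11) = 385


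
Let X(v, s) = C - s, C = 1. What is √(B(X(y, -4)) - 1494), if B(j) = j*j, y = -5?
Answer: I*√1469 ≈ 38.328*I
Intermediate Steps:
X(v, s) = 1 - s
B(j) = j²
√(B(X(y, -4)) - 1494) = √((1 - 1*(-4))² - 1494) = √((1 + 4)² - 1494) = √(5² - 1494) = √(25 - 1494) = √(-1469) = I*√1469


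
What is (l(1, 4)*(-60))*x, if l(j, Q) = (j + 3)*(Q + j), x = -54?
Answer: 64800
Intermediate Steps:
l(j, Q) = (3 + j)*(Q + j)
(l(1, 4)*(-60))*x = ((1**2 + 3*4 + 3*1 + 4*1)*(-60))*(-54) = ((1 + 12 + 3 + 4)*(-60))*(-54) = (20*(-60))*(-54) = -1200*(-54) = 64800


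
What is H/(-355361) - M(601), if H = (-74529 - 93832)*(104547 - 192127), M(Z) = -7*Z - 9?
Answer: -13246854404/355361 ≈ -37277.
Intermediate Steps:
M(Z) = -9 - 7*Z
H = 14745056380 (H = -168361*(-87580) = 14745056380)
H/(-355361) - M(601) = 14745056380/(-355361) - (-9 - 7*601) = 14745056380*(-1/355361) - (-9 - 4207) = -14745056380/355361 - 1*(-4216) = -14745056380/355361 + 4216 = -13246854404/355361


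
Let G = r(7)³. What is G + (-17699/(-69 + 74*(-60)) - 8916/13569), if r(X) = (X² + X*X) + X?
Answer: 23608910530204/20394207 ≈ 1.1576e+6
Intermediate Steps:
r(X) = X + 2*X² (r(X) = (X² + X²) + X = 2*X² + X = X + 2*X²)
G = 1157625 (G = (7*(1 + 2*7))³ = (7*(1 + 14))³ = (7*15)³ = 105³ = 1157625)
G + (-17699/(-69 + 74*(-60)) - 8916/13569) = 1157625 + (-17699/(-69 + 74*(-60)) - 8916/13569) = 1157625 + (-17699/(-69 - 4440) - 8916*1/13569) = 1157625 + (-17699/(-4509) - 2972/4523) = 1157625 + (-17699*(-1/4509) - 2972/4523) = 1157625 + (17699/4509 - 2972/4523) = 1157625 + 66651829/20394207 = 23608910530204/20394207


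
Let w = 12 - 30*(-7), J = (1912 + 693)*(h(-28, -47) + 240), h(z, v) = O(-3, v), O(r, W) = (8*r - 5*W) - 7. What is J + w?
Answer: 1156842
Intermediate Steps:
O(r, W) = -7 - 5*W + 8*r (O(r, W) = (-5*W + 8*r) - 7 = -7 - 5*W + 8*r)
h(z, v) = -31 - 5*v (h(z, v) = -7 - 5*v + 8*(-3) = -7 - 5*v - 24 = -31 - 5*v)
J = 1156620 (J = (1912 + 693)*((-31 - 5*(-47)) + 240) = 2605*((-31 + 235) + 240) = 2605*(204 + 240) = 2605*444 = 1156620)
w = 222 (w = 12 + 210 = 222)
J + w = 1156620 + 222 = 1156842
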